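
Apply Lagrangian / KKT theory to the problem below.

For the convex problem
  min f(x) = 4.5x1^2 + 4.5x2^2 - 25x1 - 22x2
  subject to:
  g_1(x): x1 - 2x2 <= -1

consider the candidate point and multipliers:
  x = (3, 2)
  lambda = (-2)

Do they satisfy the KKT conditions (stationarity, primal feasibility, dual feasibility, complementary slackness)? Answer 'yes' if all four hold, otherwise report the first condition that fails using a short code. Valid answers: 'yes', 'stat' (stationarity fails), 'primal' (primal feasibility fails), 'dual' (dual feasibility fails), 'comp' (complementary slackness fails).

Gradient of f: grad f(x) = Q x + c = (2, -4)
Constraint values g_i(x) = a_i^T x - b_i:
  g_1((3, 2)) = 0
Stationarity residual: grad f(x) + sum_i lambda_i a_i = (0, 0)
  -> stationarity OK
Primal feasibility (all g_i <= 0): OK
Dual feasibility (all lambda_i >= 0): FAILS
Complementary slackness (lambda_i * g_i(x) = 0 for all i): OK

Verdict: the first failing condition is dual_feasibility -> dual.

dual


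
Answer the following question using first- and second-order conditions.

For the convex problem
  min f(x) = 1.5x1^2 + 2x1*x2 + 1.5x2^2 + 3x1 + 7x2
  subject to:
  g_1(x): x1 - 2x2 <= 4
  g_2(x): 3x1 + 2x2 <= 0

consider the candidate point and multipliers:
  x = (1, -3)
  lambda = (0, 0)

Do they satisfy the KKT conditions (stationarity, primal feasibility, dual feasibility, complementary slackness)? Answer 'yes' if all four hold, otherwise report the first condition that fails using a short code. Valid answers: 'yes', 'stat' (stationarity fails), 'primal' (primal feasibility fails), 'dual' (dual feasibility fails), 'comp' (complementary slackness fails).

Gradient of f: grad f(x) = Q x + c = (0, 0)
Constraint values g_i(x) = a_i^T x - b_i:
  g_1((1, -3)) = 3
  g_2((1, -3)) = -3
Stationarity residual: grad f(x) + sum_i lambda_i a_i = (0, 0)
  -> stationarity OK
Primal feasibility (all g_i <= 0): FAILS
Dual feasibility (all lambda_i >= 0): OK
Complementary slackness (lambda_i * g_i(x) = 0 for all i): OK

Verdict: the first failing condition is primal_feasibility -> primal.

primal


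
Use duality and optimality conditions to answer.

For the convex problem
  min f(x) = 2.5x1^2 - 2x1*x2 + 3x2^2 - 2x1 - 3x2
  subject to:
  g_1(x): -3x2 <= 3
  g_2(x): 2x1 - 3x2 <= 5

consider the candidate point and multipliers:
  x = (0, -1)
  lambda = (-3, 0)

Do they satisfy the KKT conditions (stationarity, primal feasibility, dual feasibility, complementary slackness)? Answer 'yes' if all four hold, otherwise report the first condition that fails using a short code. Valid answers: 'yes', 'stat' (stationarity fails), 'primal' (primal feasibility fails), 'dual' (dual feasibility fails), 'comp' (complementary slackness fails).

Gradient of f: grad f(x) = Q x + c = (0, -9)
Constraint values g_i(x) = a_i^T x - b_i:
  g_1((0, -1)) = 0
  g_2((0, -1)) = -2
Stationarity residual: grad f(x) + sum_i lambda_i a_i = (0, 0)
  -> stationarity OK
Primal feasibility (all g_i <= 0): OK
Dual feasibility (all lambda_i >= 0): FAILS
Complementary slackness (lambda_i * g_i(x) = 0 for all i): OK

Verdict: the first failing condition is dual_feasibility -> dual.

dual


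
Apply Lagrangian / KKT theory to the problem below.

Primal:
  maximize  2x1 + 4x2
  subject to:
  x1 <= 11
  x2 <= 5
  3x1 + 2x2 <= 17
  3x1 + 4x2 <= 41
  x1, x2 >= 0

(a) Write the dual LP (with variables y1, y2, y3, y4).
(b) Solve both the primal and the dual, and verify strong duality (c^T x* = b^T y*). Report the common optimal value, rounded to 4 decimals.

The standard primal-dual pair for 'max c^T x s.t. A x <= b, x >= 0' is:
  Dual:  min b^T y  s.t.  A^T y >= c,  y >= 0.

So the dual LP is:
  minimize  11y1 + 5y2 + 17y3 + 41y4
  subject to:
    y1 + 3y3 + 3y4 >= 2
    y2 + 2y3 + 4y4 >= 4
    y1, y2, y3, y4 >= 0

Solving the primal: x* = (2.3333, 5).
  primal value c^T x* = 24.6667.
Solving the dual: y* = (0, 2.6667, 0.6667, 0).
  dual value b^T y* = 24.6667.
Strong duality: c^T x* = b^T y*. Confirmed.

24.6667


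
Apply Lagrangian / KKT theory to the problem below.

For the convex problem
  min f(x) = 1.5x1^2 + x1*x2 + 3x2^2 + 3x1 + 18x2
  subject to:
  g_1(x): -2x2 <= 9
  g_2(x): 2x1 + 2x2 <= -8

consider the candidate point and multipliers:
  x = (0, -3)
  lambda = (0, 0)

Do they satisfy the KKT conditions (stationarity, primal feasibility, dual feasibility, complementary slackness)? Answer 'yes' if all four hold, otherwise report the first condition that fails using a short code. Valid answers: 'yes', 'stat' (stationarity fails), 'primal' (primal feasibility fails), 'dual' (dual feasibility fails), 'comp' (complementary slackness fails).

Gradient of f: grad f(x) = Q x + c = (0, 0)
Constraint values g_i(x) = a_i^T x - b_i:
  g_1((0, -3)) = -3
  g_2((0, -3)) = 2
Stationarity residual: grad f(x) + sum_i lambda_i a_i = (0, 0)
  -> stationarity OK
Primal feasibility (all g_i <= 0): FAILS
Dual feasibility (all lambda_i >= 0): OK
Complementary slackness (lambda_i * g_i(x) = 0 for all i): OK

Verdict: the first failing condition is primal_feasibility -> primal.

primal


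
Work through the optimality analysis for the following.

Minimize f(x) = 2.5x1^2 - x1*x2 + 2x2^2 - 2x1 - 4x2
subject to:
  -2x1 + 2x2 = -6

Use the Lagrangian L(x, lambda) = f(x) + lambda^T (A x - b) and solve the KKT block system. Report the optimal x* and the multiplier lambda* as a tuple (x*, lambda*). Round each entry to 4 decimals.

Form the Lagrangian:
  L(x, lambda) = (1/2) x^T Q x + c^T x + lambda^T (A x - b)
Stationarity (grad_x L = 0): Q x + c + A^T lambda = 0.
Primal feasibility: A x = b.

This gives the KKT block system:
  [ Q   A^T ] [ x     ]   [-c ]
  [ A    0  ] [ lambda ] = [ b ]

Solving the linear system:
  x*      = (2.1429, -0.8571)
  lambda* = (4.7857)
  f(x*)   = 13.9286

x* = (2.1429, -0.8571), lambda* = (4.7857)


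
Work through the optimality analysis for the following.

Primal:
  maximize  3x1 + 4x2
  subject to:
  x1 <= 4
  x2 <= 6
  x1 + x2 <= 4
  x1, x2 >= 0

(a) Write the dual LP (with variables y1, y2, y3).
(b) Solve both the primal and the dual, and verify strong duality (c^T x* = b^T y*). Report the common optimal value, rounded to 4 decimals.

The standard primal-dual pair for 'max c^T x s.t. A x <= b, x >= 0' is:
  Dual:  min b^T y  s.t.  A^T y >= c,  y >= 0.

So the dual LP is:
  minimize  4y1 + 6y2 + 4y3
  subject to:
    y1 + y3 >= 3
    y2 + y3 >= 4
    y1, y2, y3 >= 0

Solving the primal: x* = (0, 4).
  primal value c^T x* = 16.
Solving the dual: y* = (0, 0, 4).
  dual value b^T y* = 16.
Strong duality: c^T x* = b^T y*. Confirmed.

16


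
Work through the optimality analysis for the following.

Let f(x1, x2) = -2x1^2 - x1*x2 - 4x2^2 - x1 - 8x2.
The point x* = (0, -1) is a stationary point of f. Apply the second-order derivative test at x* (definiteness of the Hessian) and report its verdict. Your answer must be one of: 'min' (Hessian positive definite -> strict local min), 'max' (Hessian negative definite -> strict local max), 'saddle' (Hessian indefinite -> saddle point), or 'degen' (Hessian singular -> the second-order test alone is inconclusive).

Compute the Hessian H = grad^2 f:
  H = [[-4, -1], [-1, -8]]
Verify stationarity: grad f(x*) = H x* + g = (0, 0).
Eigenvalues of H: -8.2361, -3.7639.
Both eigenvalues < 0, so H is negative definite -> x* is a strict local max.

max


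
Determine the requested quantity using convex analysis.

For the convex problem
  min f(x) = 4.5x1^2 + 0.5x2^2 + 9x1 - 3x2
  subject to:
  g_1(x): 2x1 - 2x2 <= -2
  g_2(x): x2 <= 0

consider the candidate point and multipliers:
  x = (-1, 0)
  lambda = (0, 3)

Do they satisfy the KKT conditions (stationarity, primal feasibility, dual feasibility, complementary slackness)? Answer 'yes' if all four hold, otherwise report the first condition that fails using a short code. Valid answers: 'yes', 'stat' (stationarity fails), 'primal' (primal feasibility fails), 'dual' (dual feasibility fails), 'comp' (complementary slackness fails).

Gradient of f: grad f(x) = Q x + c = (0, -3)
Constraint values g_i(x) = a_i^T x - b_i:
  g_1((-1, 0)) = 0
  g_2((-1, 0)) = 0
Stationarity residual: grad f(x) + sum_i lambda_i a_i = (0, 0)
  -> stationarity OK
Primal feasibility (all g_i <= 0): OK
Dual feasibility (all lambda_i >= 0): OK
Complementary slackness (lambda_i * g_i(x) = 0 for all i): OK

Verdict: yes, KKT holds.

yes


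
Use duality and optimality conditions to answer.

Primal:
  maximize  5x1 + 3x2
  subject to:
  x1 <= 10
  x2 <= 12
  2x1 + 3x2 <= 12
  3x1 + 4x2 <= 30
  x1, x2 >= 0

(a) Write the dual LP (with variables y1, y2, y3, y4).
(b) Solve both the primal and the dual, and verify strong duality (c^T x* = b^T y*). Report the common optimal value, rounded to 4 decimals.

The standard primal-dual pair for 'max c^T x s.t. A x <= b, x >= 0' is:
  Dual:  min b^T y  s.t.  A^T y >= c,  y >= 0.

So the dual LP is:
  minimize  10y1 + 12y2 + 12y3 + 30y4
  subject to:
    y1 + 2y3 + 3y4 >= 5
    y2 + 3y3 + 4y4 >= 3
    y1, y2, y3, y4 >= 0

Solving the primal: x* = (6, 0).
  primal value c^T x* = 30.
Solving the dual: y* = (0, 0, 2.5, 0).
  dual value b^T y* = 30.
Strong duality: c^T x* = b^T y*. Confirmed.

30


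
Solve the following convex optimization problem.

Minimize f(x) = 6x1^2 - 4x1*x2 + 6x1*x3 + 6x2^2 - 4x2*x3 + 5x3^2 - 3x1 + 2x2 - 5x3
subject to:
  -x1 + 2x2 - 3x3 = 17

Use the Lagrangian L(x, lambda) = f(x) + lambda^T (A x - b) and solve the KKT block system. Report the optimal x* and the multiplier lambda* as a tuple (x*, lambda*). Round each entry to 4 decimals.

Form the Lagrangian:
  L(x, lambda) = (1/2) x^T Q x + c^T x + lambda^T (A x - b)
Stationarity (grad_x L = 0): Q x + c + A^T lambda = 0.
Primal feasibility: A x = b.

This gives the KKT block system:
  [ Q   A^T ] [ x     ]   [-c ]
  [ A    0  ] [ lambda ] = [ b ]

Solving the linear system:
  x*      = (1.9646, 1.6372, -5.2301)
  lambda* = (-17.354)
  f(x*)   = 159.2743

x* = (1.9646, 1.6372, -5.2301), lambda* = (-17.354)


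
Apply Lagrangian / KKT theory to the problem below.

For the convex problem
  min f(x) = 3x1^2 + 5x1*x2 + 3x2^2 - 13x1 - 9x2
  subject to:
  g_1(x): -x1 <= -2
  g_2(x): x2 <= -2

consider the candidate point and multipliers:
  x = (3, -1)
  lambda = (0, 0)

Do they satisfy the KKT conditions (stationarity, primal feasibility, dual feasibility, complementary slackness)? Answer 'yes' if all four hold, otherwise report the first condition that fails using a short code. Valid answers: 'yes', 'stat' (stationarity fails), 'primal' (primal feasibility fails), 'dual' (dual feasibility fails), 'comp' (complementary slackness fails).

Gradient of f: grad f(x) = Q x + c = (0, 0)
Constraint values g_i(x) = a_i^T x - b_i:
  g_1((3, -1)) = -1
  g_2((3, -1)) = 1
Stationarity residual: grad f(x) + sum_i lambda_i a_i = (0, 0)
  -> stationarity OK
Primal feasibility (all g_i <= 0): FAILS
Dual feasibility (all lambda_i >= 0): OK
Complementary slackness (lambda_i * g_i(x) = 0 for all i): OK

Verdict: the first failing condition is primal_feasibility -> primal.

primal


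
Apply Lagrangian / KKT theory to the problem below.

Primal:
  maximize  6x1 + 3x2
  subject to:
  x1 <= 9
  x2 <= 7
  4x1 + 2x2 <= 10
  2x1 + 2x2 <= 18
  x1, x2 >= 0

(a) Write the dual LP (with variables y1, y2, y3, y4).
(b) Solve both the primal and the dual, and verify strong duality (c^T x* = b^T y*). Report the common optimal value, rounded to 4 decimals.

The standard primal-dual pair for 'max c^T x s.t. A x <= b, x >= 0' is:
  Dual:  min b^T y  s.t.  A^T y >= c,  y >= 0.

So the dual LP is:
  minimize  9y1 + 7y2 + 10y3 + 18y4
  subject to:
    y1 + 4y3 + 2y4 >= 6
    y2 + 2y3 + 2y4 >= 3
    y1, y2, y3, y4 >= 0

Solving the primal: x* = (2.5, 0).
  primal value c^T x* = 15.
Solving the dual: y* = (0, 0, 1.5, 0).
  dual value b^T y* = 15.
Strong duality: c^T x* = b^T y*. Confirmed.

15


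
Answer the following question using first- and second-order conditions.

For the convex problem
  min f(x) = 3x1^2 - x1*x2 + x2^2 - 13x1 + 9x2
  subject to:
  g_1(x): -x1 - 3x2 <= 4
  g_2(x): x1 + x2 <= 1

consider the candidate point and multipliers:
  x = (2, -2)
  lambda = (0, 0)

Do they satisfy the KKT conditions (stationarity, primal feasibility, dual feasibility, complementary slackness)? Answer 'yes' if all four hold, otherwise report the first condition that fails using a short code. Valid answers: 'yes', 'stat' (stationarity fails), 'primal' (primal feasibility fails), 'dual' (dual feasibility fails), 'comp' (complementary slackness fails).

Gradient of f: grad f(x) = Q x + c = (1, 3)
Constraint values g_i(x) = a_i^T x - b_i:
  g_1((2, -2)) = 0
  g_2((2, -2)) = -1
Stationarity residual: grad f(x) + sum_i lambda_i a_i = (1, 3)
  -> stationarity FAILS
Primal feasibility (all g_i <= 0): OK
Dual feasibility (all lambda_i >= 0): OK
Complementary slackness (lambda_i * g_i(x) = 0 for all i): OK

Verdict: the first failing condition is stationarity -> stat.

stat


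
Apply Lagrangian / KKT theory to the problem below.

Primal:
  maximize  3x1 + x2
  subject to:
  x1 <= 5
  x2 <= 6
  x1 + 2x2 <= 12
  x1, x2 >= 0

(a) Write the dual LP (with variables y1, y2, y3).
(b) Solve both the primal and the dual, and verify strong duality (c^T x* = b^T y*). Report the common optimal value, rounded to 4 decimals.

The standard primal-dual pair for 'max c^T x s.t. A x <= b, x >= 0' is:
  Dual:  min b^T y  s.t.  A^T y >= c,  y >= 0.

So the dual LP is:
  minimize  5y1 + 6y2 + 12y3
  subject to:
    y1 + y3 >= 3
    y2 + 2y3 >= 1
    y1, y2, y3 >= 0

Solving the primal: x* = (5, 3.5).
  primal value c^T x* = 18.5.
Solving the dual: y* = (2.5, 0, 0.5).
  dual value b^T y* = 18.5.
Strong duality: c^T x* = b^T y*. Confirmed.

18.5


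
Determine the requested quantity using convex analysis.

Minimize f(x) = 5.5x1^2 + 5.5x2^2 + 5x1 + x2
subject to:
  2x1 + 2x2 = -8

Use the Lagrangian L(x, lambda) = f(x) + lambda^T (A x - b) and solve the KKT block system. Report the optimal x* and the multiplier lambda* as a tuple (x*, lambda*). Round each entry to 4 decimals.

Form the Lagrangian:
  L(x, lambda) = (1/2) x^T Q x + c^T x + lambda^T (A x - b)
Stationarity (grad_x L = 0): Q x + c + A^T lambda = 0.
Primal feasibility: A x = b.

This gives the KKT block system:
  [ Q   A^T ] [ x     ]   [-c ]
  [ A    0  ] [ lambda ] = [ b ]

Solving the linear system:
  x*      = (-2.1818, -1.8182)
  lambda* = (9.5)
  f(x*)   = 31.6364

x* = (-2.1818, -1.8182), lambda* = (9.5)


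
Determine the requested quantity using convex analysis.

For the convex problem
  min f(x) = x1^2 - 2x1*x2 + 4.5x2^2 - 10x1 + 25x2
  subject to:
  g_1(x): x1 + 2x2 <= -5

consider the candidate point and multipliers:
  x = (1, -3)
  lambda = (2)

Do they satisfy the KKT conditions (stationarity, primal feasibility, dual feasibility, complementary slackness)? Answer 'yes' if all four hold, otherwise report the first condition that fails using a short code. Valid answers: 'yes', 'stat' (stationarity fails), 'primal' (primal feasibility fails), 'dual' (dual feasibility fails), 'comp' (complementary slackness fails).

Gradient of f: grad f(x) = Q x + c = (-2, -4)
Constraint values g_i(x) = a_i^T x - b_i:
  g_1((1, -3)) = 0
Stationarity residual: grad f(x) + sum_i lambda_i a_i = (0, 0)
  -> stationarity OK
Primal feasibility (all g_i <= 0): OK
Dual feasibility (all lambda_i >= 0): OK
Complementary slackness (lambda_i * g_i(x) = 0 for all i): OK

Verdict: yes, KKT holds.

yes


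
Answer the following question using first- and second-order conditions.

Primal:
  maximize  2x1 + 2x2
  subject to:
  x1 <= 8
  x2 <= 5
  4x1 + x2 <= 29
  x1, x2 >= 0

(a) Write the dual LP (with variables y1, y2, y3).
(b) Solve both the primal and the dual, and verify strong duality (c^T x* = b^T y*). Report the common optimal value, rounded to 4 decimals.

The standard primal-dual pair for 'max c^T x s.t. A x <= b, x >= 0' is:
  Dual:  min b^T y  s.t.  A^T y >= c,  y >= 0.

So the dual LP is:
  minimize  8y1 + 5y2 + 29y3
  subject to:
    y1 + 4y3 >= 2
    y2 + y3 >= 2
    y1, y2, y3 >= 0

Solving the primal: x* = (6, 5).
  primal value c^T x* = 22.
Solving the dual: y* = (0, 1.5, 0.5).
  dual value b^T y* = 22.
Strong duality: c^T x* = b^T y*. Confirmed.

22


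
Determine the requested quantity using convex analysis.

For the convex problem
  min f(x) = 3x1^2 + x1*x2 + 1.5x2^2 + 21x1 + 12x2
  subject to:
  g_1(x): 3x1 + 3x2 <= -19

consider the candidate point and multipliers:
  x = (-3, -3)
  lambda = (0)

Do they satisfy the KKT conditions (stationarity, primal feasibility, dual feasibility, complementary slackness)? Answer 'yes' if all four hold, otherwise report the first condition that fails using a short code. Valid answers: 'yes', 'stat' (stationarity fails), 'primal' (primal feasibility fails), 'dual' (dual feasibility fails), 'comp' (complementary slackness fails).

Gradient of f: grad f(x) = Q x + c = (0, 0)
Constraint values g_i(x) = a_i^T x - b_i:
  g_1((-3, -3)) = 1
Stationarity residual: grad f(x) + sum_i lambda_i a_i = (0, 0)
  -> stationarity OK
Primal feasibility (all g_i <= 0): FAILS
Dual feasibility (all lambda_i >= 0): OK
Complementary slackness (lambda_i * g_i(x) = 0 for all i): OK

Verdict: the first failing condition is primal_feasibility -> primal.

primal


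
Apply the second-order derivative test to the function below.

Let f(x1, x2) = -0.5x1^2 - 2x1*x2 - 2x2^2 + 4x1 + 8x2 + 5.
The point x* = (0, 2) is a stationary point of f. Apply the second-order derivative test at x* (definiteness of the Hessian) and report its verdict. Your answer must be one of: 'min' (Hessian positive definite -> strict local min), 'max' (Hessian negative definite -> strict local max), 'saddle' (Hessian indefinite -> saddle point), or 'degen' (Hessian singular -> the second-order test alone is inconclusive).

Compute the Hessian H = grad^2 f:
  H = [[-1, -2], [-2, -4]]
Verify stationarity: grad f(x*) = H x* + g = (0, 0).
Eigenvalues of H: -5, 0.
H has a zero eigenvalue (singular; negative semidefinite but not definite), so H is neither positive definite, negative definite, nor indefinite. The second-order test alone is inconclusive -> degen.
(Indeed, f is constant along the null direction of H through x*, so x* is not a strict local extremum.)

degen


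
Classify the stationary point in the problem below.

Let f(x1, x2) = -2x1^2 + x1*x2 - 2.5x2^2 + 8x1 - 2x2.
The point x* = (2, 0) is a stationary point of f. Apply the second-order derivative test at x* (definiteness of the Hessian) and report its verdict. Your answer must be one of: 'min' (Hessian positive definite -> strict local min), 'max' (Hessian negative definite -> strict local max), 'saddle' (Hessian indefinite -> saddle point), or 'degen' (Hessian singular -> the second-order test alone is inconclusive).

Compute the Hessian H = grad^2 f:
  H = [[-4, 1], [1, -5]]
Verify stationarity: grad f(x*) = H x* + g = (0, 0).
Eigenvalues of H: -5.618, -3.382.
Both eigenvalues < 0, so H is negative definite -> x* is a strict local max.

max


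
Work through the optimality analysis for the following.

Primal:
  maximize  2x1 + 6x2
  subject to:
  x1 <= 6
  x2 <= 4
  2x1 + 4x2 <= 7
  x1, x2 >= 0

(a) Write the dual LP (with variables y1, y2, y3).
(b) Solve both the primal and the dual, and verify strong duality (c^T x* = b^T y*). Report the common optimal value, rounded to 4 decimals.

The standard primal-dual pair for 'max c^T x s.t. A x <= b, x >= 0' is:
  Dual:  min b^T y  s.t.  A^T y >= c,  y >= 0.

So the dual LP is:
  minimize  6y1 + 4y2 + 7y3
  subject to:
    y1 + 2y3 >= 2
    y2 + 4y3 >= 6
    y1, y2, y3 >= 0

Solving the primal: x* = (0, 1.75).
  primal value c^T x* = 10.5.
Solving the dual: y* = (0, 0, 1.5).
  dual value b^T y* = 10.5.
Strong duality: c^T x* = b^T y*. Confirmed.

10.5


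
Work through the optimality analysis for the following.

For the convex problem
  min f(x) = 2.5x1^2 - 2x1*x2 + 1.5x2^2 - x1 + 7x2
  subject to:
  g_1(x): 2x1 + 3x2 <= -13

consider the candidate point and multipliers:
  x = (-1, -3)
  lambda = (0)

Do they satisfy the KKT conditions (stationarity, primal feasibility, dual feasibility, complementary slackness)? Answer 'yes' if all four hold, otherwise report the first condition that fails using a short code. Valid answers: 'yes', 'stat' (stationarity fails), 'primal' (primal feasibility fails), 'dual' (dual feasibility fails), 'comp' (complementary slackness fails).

Gradient of f: grad f(x) = Q x + c = (0, 0)
Constraint values g_i(x) = a_i^T x - b_i:
  g_1((-1, -3)) = 2
Stationarity residual: grad f(x) + sum_i lambda_i a_i = (0, 0)
  -> stationarity OK
Primal feasibility (all g_i <= 0): FAILS
Dual feasibility (all lambda_i >= 0): OK
Complementary slackness (lambda_i * g_i(x) = 0 for all i): OK

Verdict: the first failing condition is primal_feasibility -> primal.

primal


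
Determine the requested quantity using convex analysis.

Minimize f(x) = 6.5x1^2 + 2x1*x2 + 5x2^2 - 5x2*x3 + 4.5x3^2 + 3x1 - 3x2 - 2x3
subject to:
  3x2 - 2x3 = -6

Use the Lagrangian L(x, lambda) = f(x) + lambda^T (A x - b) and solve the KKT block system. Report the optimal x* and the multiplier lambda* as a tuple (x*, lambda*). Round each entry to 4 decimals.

Form the Lagrangian:
  L(x, lambda) = (1/2) x^T Q x + c^T x + lambda^T (A x - b)
Stationarity (grad_x L = 0): Q x + c + A^T lambda = 0.
Primal feasibility: A x = b.

This gives the KKT block system:
  [ Q   A^T ] [ x     ]   [-c ]
  [ A    0  ] [ lambda ] = [ b ]

Solving the linear system:
  x*      = (-0.0347, -1.2741, 1.0888)
  lambda* = (7.0849)
  f(x*)   = 22.0251

x* = (-0.0347, -1.2741, 1.0888), lambda* = (7.0849)


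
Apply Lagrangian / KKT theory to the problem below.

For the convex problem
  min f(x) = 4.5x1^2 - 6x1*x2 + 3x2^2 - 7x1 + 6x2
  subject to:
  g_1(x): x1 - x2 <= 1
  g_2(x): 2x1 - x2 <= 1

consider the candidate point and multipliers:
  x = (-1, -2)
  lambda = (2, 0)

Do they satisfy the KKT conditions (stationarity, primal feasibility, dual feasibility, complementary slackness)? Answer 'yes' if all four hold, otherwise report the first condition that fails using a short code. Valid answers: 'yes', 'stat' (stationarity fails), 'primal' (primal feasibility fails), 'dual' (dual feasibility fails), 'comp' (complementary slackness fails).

Gradient of f: grad f(x) = Q x + c = (-4, 0)
Constraint values g_i(x) = a_i^T x - b_i:
  g_1((-1, -2)) = 0
  g_2((-1, -2)) = -1
Stationarity residual: grad f(x) + sum_i lambda_i a_i = (-2, -2)
  -> stationarity FAILS
Primal feasibility (all g_i <= 0): OK
Dual feasibility (all lambda_i >= 0): OK
Complementary slackness (lambda_i * g_i(x) = 0 for all i): OK

Verdict: the first failing condition is stationarity -> stat.

stat


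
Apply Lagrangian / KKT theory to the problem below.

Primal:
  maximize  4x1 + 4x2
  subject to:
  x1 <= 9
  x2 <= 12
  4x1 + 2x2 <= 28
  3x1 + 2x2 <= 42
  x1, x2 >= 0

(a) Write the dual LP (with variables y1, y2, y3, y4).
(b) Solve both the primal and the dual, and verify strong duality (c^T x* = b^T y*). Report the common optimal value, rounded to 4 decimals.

The standard primal-dual pair for 'max c^T x s.t. A x <= b, x >= 0' is:
  Dual:  min b^T y  s.t.  A^T y >= c,  y >= 0.

So the dual LP is:
  minimize  9y1 + 12y2 + 28y3 + 42y4
  subject to:
    y1 + 4y3 + 3y4 >= 4
    y2 + 2y3 + 2y4 >= 4
    y1, y2, y3, y4 >= 0

Solving the primal: x* = (1, 12).
  primal value c^T x* = 52.
Solving the dual: y* = (0, 2, 1, 0).
  dual value b^T y* = 52.
Strong duality: c^T x* = b^T y*. Confirmed.

52


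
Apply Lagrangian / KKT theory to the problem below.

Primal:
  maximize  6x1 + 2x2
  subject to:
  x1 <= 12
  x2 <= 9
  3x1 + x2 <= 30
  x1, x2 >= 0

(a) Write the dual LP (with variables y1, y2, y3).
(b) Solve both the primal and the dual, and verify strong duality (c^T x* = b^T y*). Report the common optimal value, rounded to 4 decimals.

The standard primal-dual pair for 'max c^T x s.t. A x <= b, x >= 0' is:
  Dual:  min b^T y  s.t.  A^T y >= c,  y >= 0.

So the dual LP is:
  minimize  12y1 + 9y2 + 30y3
  subject to:
    y1 + 3y3 >= 6
    y2 + y3 >= 2
    y1, y2, y3 >= 0

Solving the primal: x* = (10, 0).
  primal value c^T x* = 60.
Solving the dual: y* = (0, 0, 2).
  dual value b^T y* = 60.
Strong duality: c^T x* = b^T y*. Confirmed.

60


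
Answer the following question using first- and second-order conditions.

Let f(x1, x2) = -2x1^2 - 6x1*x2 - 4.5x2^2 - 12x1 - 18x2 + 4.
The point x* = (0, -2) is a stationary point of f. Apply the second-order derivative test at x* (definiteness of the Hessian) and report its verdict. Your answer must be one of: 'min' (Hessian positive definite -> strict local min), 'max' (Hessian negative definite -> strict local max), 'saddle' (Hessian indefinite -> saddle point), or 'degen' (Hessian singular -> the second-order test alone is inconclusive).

Compute the Hessian H = grad^2 f:
  H = [[-4, -6], [-6, -9]]
Verify stationarity: grad f(x*) = H x* + g = (0, 0).
Eigenvalues of H: -13, 0.
H has a zero eigenvalue (singular; negative semidefinite but not definite), so H is neither positive definite, negative definite, nor indefinite. The second-order test alone is inconclusive -> degen.
(Indeed, f is constant along the null direction of H through x*, so x* is not a strict local extremum.)

degen


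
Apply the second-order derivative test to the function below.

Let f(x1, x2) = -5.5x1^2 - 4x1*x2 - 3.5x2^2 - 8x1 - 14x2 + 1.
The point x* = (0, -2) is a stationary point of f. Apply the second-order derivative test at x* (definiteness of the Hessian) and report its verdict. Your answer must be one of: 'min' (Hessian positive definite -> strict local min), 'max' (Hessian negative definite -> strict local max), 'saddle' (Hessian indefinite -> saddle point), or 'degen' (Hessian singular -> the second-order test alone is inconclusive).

Compute the Hessian H = grad^2 f:
  H = [[-11, -4], [-4, -7]]
Verify stationarity: grad f(x*) = H x* + g = (0, 0).
Eigenvalues of H: -13.4721, -4.5279.
Both eigenvalues < 0, so H is negative definite -> x* is a strict local max.

max


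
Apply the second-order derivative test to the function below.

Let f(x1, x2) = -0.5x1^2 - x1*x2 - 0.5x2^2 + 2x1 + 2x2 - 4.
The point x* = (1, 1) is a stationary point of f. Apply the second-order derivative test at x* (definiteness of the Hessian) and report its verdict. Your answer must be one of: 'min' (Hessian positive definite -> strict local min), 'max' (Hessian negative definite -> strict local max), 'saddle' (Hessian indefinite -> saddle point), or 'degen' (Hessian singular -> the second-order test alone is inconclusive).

Compute the Hessian H = grad^2 f:
  H = [[-1, -1], [-1, -1]]
Verify stationarity: grad f(x*) = H x* + g = (0, 0).
Eigenvalues of H: -2, 0.
H has a zero eigenvalue (singular; negative semidefinite but not definite), so H is neither positive definite, negative definite, nor indefinite. The second-order test alone is inconclusive -> degen.
(Indeed, f is constant along the null direction of H through x*, so x* is not a strict local extremum.)

degen


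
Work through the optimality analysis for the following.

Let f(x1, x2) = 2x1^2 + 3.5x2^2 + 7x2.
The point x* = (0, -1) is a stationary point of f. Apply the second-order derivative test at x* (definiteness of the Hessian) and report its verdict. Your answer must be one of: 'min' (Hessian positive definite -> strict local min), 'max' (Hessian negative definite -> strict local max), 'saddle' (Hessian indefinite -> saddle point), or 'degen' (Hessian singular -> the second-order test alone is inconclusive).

Compute the Hessian H = grad^2 f:
  H = [[4, 0], [0, 7]]
Verify stationarity: grad f(x*) = H x* + g = (0, 0).
Eigenvalues of H: 4, 7.
Both eigenvalues > 0, so H is positive definite -> x* is a strict local min.

min


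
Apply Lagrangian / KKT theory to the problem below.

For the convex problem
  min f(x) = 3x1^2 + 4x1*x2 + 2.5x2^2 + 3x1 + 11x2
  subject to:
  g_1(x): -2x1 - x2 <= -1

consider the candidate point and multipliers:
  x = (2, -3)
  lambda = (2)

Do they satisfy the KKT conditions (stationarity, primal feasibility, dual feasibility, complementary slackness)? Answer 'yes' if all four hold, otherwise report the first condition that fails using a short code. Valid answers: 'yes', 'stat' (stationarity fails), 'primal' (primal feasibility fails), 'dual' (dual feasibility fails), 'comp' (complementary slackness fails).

Gradient of f: grad f(x) = Q x + c = (3, 4)
Constraint values g_i(x) = a_i^T x - b_i:
  g_1((2, -3)) = 0
Stationarity residual: grad f(x) + sum_i lambda_i a_i = (-1, 2)
  -> stationarity FAILS
Primal feasibility (all g_i <= 0): OK
Dual feasibility (all lambda_i >= 0): OK
Complementary slackness (lambda_i * g_i(x) = 0 for all i): OK

Verdict: the first failing condition is stationarity -> stat.

stat


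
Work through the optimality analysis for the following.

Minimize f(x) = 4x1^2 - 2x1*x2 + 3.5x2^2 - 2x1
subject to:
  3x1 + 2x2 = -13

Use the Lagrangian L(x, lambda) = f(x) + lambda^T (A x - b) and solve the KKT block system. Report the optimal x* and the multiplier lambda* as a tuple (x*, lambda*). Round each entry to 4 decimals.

Form the Lagrangian:
  L(x, lambda) = (1/2) x^T Q x + c^T x + lambda^T (A x - b)
Stationarity (grad_x L = 0): Q x + c + A^T lambda = 0.
Primal feasibility: A x = b.

This gives the KKT block system:
  [ Q   A^T ] [ x     ]   [-c ]
  [ A    0  ] [ lambda ] = [ b ]

Solving the linear system:
  x*      = (-2.6639, -2.5042)
  lambda* = (6.1008)
  f(x*)   = 42.3193

x* = (-2.6639, -2.5042), lambda* = (6.1008)


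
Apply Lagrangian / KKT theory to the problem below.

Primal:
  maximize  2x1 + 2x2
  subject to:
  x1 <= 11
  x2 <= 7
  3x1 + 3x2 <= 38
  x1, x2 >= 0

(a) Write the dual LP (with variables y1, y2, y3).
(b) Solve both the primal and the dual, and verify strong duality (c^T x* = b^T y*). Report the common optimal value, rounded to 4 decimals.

The standard primal-dual pair for 'max c^T x s.t. A x <= b, x >= 0' is:
  Dual:  min b^T y  s.t.  A^T y >= c,  y >= 0.

So the dual LP is:
  minimize  11y1 + 7y2 + 38y3
  subject to:
    y1 + 3y3 >= 2
    y2 + 3y3 >= 2
    y1, y2, y3 >= 0

Solving the primal: x* = (5.6667, 7).
  primal value c^T x* = 25.3333.
Solving the dual: y* = (0, 0, 0.6667).
  dual value b^T y* = 25.3333.
Strong duality: c^T x* = b^T y*. Confirmed.

25.3333


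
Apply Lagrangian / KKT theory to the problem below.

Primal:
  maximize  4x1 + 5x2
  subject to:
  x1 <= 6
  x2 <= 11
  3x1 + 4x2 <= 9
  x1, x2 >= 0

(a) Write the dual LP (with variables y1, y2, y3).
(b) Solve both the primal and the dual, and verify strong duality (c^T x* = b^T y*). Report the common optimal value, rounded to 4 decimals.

The standard primal-dual pair for 'max c^T x s.t. A x <= b, x >= 0' is:
  Dual:  min b^T y  s.t.  A^T y >= c,  y >= 0.

So the dual LP is:
  minimize  6y1 + 11y2 + 9y3
  subject to:
    y1 + 3y3 >= 4
    y2 + 4y3 >= 5
    y1, y2, y3 >= 0

Solving the primal: x* = (3, 0).
  primal value c^T x* = 12.
Solving the dual: y* = (0, 0, 1.3333).
  dual value b^T y* = 12.
Strong duality: c^T x* = b^T y*. Confirmed.

12


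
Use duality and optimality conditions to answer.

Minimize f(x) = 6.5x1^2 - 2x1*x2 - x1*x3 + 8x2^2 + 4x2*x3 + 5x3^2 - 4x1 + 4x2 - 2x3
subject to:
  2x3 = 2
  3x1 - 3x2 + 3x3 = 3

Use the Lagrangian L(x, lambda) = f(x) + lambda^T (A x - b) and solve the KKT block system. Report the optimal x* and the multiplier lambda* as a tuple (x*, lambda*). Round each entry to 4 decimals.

Form the Lagrangian:
  L(x, lambda) = (1/2) x^T Q x + c^T x + lambda^T (A x - b)
Stationarity (grad_x L = 0): Q x + c + A^T lambda = 0.
Primal feasibility: A x = b.

This gives the KKT block system:
  [ Q   A^T ] [ x     ]   [-c ]
  [ A    0  ] [ lambda ] = [ b ]

Solving the linear system:
  x*      = (-0.12, -0.12, 1)
  lambda* = (-6.98, 2.1067)
  f(x*)   = 2.82

x* = (-0.12, -0.12, 1), lambda* = (-6.98, 2.1067)


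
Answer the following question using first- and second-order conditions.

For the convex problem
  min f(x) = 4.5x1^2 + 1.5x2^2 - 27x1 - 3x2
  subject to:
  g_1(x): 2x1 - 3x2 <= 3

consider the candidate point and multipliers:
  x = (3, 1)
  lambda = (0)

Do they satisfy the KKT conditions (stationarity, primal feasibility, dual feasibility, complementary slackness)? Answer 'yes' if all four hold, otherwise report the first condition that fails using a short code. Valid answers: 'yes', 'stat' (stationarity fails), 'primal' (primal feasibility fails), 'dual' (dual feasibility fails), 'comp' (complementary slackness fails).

Gradient of f: grad f(x) = Q x + c = (0, 0)
Constraint values g_i(x) = a_i^T x - b_i:
  g_1((3, 1)) = 0
Stationarity residual: grad f(x) + sum_i lambda_i a_i = (0, 0)
  -> stationarity OK
Primal feasibility (all g_i <= 0): OK
Dual feasibility (all lambda_i >= 0): OK
Complementary slackness (lambda_i * g_i(x) = 0 for all i): OK

Verdict: yes, KKT holds.

yes


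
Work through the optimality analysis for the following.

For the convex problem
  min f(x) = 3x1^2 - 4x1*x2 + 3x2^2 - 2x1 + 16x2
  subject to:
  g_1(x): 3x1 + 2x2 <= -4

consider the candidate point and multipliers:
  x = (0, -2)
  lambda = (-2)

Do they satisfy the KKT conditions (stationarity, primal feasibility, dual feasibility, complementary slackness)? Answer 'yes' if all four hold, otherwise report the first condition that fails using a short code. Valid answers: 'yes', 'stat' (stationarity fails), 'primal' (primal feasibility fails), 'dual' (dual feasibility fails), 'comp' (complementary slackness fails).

Gradient of f: grad f(x) = Q x + c = (6, 4)
Constraint values g_i(x) = a_i^T x - b_i:
  g_1((0, -2)) = 0
Stationarity residual: grad f(x) + sum_i lambda_i a_i = (0, 0)
  -> stationarity OK
Primal feasibility (all g_i <= 0): OK
Dual feasibility (all lambda_i >= 0): FAILS
Complementary slackness (lambda_i * g_i(x) = 0 for all i): OK

Verdict: the first failing condition is dual_feasibility -> dual.

dual


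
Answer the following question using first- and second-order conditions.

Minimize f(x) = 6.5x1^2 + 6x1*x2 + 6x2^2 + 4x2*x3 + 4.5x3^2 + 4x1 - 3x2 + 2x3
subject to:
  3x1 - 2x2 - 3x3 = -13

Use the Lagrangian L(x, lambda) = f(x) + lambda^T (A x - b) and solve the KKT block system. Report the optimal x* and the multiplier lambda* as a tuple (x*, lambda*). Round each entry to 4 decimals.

Form the Lagrangian:
  L(x, lambda) = (1/2) x^T Q x + c^T x + lambda^T (A x - b)
Stationarity (grad_x L = 0): Q x + c + A^T lambda = 0.
Primal feasibility: A x = b.

This gives the KKT block system:
  [ Q   A^T ] [ x     ]   [-c ]
  [ A    0  ] [ lambda ] = [ b ]

Solving the linear system:
  x*      = (-2.4329, 2.1311, 0.4797)
  lambda* = (4.9472)
  f(x*)   = 24.5737

x* = (-2.4329, 2.1311, 0.4797), lambda* = (4.9472)


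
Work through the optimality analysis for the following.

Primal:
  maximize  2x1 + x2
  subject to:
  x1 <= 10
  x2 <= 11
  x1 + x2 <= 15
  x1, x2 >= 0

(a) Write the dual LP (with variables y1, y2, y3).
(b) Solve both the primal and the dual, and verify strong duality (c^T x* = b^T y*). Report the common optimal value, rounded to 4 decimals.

The standard primal-dual pair for 'max c^T x s.t. A x <= b, x >= 0' is:
  Dual:  min b^T y  s.t.  A^T y >= c,  y >= 0.

So the dual LP is:
  minimize  10y1 + 11y2 + 15y3
  subject to:
    y1 + y3 >= 2
    y2 + y3 >= 1
    y1, y2, y3 >= 0

Solving the primal: x* = (10, 5).
  primal value c^T x* = 25.
Solving the dual: y* = (1, 0, 1).
  dual value b^T y* = 25.
Strong duality: c^T x* = b^T y*. Confirmed.

25


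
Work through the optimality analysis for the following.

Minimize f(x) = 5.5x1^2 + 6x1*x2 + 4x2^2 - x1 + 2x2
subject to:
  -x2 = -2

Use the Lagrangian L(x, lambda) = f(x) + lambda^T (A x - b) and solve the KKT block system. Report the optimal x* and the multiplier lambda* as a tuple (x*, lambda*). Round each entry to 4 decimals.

Form the Lagrangian:
  L(x, lambda) = (1/2) x^T Q x + c^T x + lambda^T (A x - b)
Stationarity (grad_x L = 0): Q x + c + A^T lambda = 0.
Primal feasibility: A x = b.

This gives the KKT block system:
  [ Q   A^T ] [ x     ]   [-c ]
  [ A    0  ] [ lambda ] = [ b ]

Solving the linear system:
  x*      = (-1, 2)
  lambda* = (12)
  f(x*)   = 14.5

x* = (-1, 2), lambda* = (12)


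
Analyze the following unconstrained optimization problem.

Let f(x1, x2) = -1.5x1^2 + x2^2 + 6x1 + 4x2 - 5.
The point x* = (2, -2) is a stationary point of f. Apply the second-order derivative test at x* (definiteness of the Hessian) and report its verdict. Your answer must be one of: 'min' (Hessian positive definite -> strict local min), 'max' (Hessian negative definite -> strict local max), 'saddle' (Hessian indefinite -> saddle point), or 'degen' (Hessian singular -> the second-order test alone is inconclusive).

Compute the Hessian H = grad^2 f:
  H = [[-3, 0], [0, 2]]
Verify stationarity: grad f(x*) = H x* + g = (0, 0).
Eigenvalues of H: -3, 2.
Eigenvalues have mixed signs, so H is indefinite -> x* is a saddle point.

saddle


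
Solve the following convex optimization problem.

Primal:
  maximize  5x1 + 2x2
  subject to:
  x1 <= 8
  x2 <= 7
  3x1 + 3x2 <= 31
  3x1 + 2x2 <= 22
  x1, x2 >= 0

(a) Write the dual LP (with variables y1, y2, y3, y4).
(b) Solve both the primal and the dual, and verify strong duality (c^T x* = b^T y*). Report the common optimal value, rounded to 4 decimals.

The standard primal-dual pair for 'max c^T x s.t. A x <= b, x >= 0' is:
  Dual:  min b^T y  s.t.  A^T y >= c,  y >= 0.

So the dual LP is:
  minimize  8y1 + 7y2 + 31y3 + 22y4
  subject to:
    y1 + 3y3 + 3y4 >= 5
    y2 + 3y3 + 2y4 >= 2
    y1, y2, y3, y4 >= 0

Solving the primal: x* = (7.3333, 0).
  primal value c^T x* = 36.6667.
Solving the dual: y* = (0, 0, 0, 1.6667).
  dual value b^T y* = 36.6667.
Strong duality: c^T x* = b^T y*. Confirmed.

36.6667


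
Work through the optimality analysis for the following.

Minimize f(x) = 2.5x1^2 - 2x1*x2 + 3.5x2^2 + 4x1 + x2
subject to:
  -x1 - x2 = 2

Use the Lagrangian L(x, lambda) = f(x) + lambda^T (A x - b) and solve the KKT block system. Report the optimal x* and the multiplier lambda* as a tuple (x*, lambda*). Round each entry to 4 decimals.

Form the Lagrangian:
  L(x, lambda) = (1/2) x^T Q x + c^T x + lambda^T (A x - b)
Stationarity (grad_x L = 0): Q x + c + A^T lambda = 0.
Primal feasibility: A x = b.

This gives the KKT block system:
  [ Q   A^T ] [ x     ]   [-c ]
  [ A    0  ] [ lambda ] = [ b ]

Solving the linear system:
  x*      = (-1.3125, -0.6875)
  lambda* = (-1.1875)
  f(x*)   = -1.7812

x* = (-1.3125, -0.6875), lambda* = (-1.1875)


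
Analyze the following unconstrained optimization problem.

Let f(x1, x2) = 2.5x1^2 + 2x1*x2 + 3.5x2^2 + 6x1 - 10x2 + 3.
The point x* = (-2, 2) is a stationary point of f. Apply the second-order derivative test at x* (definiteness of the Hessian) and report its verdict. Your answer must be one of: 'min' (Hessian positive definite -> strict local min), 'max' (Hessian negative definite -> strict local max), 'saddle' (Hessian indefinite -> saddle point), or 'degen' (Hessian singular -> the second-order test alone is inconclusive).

Compute the Hessian H = grad^2 f:
  H = [[5, 2], [2, 7]]
Verify stationarity: grad f(x*) = H x* + g = (0, 0).
Eigenvalues of H: 3.7639, 8.2361.
Both eigenvalues > 0, so H is positive definite -> x* is a strict local min.

min


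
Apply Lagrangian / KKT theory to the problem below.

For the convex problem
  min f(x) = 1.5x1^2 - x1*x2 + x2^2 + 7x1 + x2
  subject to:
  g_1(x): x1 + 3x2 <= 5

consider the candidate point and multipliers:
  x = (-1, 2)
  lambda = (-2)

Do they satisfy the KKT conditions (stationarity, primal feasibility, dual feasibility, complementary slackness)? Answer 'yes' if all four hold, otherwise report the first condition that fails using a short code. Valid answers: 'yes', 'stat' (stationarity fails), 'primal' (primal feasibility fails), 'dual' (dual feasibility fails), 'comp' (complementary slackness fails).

Gradient of f: grad f(x) = Q x + c = (2, 6)
Constraint values g_i(x) = a_i^T x - b_i:
  g_1((-1, 2)) = 0
Stationarity residual: grad f(x) + sum_i lambda_i a_i = (0, 0)
  -> stationarity OK
Primal feasibility (all g_i <= 0): OK
Dual feasibility (all lambda_i >= 0): FAILS
Complementary slackness (lambda_i * g_i(x) = 0 for all i): OK

Verdict: the first failing condition is dual_feasibility -> dual.

dual


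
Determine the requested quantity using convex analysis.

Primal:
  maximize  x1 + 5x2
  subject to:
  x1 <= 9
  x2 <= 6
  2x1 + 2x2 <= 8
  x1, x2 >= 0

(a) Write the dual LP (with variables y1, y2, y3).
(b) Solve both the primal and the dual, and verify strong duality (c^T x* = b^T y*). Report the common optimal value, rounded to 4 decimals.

The standard primal-dual pair for 'max c^T x s.t. A x <= b, x >= 0' is:
  Dual:  min b^T y  s.t.  A^T y >= c,  y >= 0.

So the dual LP is:
  minimize  9y1 + 6y2 + 8y3
  subject to:
    y1 + 2y3 >= 1
    y2 + 2y3 >= 5
    y1, y2, y3 >= 0

Solving the primal: x* = (0, 4).
  primal value c^T x* = 20.
Solving the dual: y* = (0, 0, 2.5).
  dual value b^T y* = 20.
Strong duality: c^T x* = b^T y*. Confirmed.

20
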